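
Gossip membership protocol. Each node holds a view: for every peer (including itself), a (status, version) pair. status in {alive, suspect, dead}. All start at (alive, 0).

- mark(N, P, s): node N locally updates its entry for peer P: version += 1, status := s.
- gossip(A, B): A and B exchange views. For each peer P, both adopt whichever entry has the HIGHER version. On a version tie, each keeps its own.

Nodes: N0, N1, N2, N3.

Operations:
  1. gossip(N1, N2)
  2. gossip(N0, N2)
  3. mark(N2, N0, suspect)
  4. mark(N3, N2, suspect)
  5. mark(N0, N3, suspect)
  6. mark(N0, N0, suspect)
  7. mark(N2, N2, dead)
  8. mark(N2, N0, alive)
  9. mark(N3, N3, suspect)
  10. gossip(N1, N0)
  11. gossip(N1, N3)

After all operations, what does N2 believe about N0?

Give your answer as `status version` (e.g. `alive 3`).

Op 1: gossip N1<->N2 -> N1.N0=(alive,v0) N1.N1=(alive,v0) N1.N2=(alive,v0) N1.N3=(alive,v0) | N2.N0=(alive,v0) N2.N1=(alive,v0) N2.N2=(alive,v0) N2.N3=(alive,v0)
Op 2: gossip N0<->N2 -> N0.N0=(alive,v0) N0.N1=(alive,v0) N0.N2=(alive,v0) N0.N3=(alive,v0) | N2.N0=(alive,v0) N2.N1=(alive,v0) N2.N2=(alive,v0) N2.N3=(alive,v0)
Op 3: N2 marks N0=suspect -> (suspect,v1)
Op 4: N3 marks N2=suspect -> (suspect,v1)
Op 5: N0 marks N3=suspect -> (suspect,v1)
Op 6: N0 marks N0=suspect -> (suspect,v1)
Op 7: N2 marks N2=dead -> (dead,v1)
Op 8: N2 marks N0=alive -> (alive,v2)
Op 9: N3 marks N3=suspect -> (suspect,v1)
Op 10: gossip N1<->N0 -> N1.N0=(suspect,v1) N1.N1=(alive,v0) N1.N2=(alive,v0) N1.N3=(suspect,v1) | N0.N0=(suspect,v1) N0.N1=(alive,v0) N0.N2=(alive,v0) N0.N3=(suspect,v1)
Op 11: gossip N1<->N3 -> N1.N0=(suspect,v1) N1.N1=(alive,v0) N1.N2=(suspect,v1) N1.N3=(suspect,v1) | N3.N0=(suspect,v1) N3.N1=(alive,v0) N3.N2=(suspect,v1) N3.N3=(suspect,v1)

Answer: alive 2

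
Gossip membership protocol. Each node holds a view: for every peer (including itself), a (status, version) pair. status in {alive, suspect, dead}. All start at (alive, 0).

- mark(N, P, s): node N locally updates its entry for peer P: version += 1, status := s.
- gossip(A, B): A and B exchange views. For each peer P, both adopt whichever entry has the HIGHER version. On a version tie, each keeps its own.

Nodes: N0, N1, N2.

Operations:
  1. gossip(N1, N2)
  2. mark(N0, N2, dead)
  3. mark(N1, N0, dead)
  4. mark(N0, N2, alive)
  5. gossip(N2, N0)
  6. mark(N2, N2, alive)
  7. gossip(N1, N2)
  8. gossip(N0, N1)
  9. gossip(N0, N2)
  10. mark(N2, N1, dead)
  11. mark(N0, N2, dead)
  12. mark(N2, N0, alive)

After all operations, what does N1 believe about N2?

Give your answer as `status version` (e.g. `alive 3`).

Op 1: gossip N1<->N2 -> N1.N0=(alive,v0) N1.N1=(alive,v0) N1.N2=(alive,v0) | N2.N0=(alive,v0) N2.N1=(alive,v0) N2.N2=(alive,v0)
Op 2: N0 marks N2=dead -> (dead,v1)
Op 3: N1 marks N0=dead -> (dead,v1)
Op 4: N0 marks N2=alive -> (alive,v2)
Op 5: gossip N2<->N0 -> N2.N0=(alive,v0) N2.N1=(alive,v0) N2.N2=(alive,v2) | N0.N0=(alive,v0) N0.N1=(alive,v0) N0.N2=(alive,v2)
Op 6: N2 marks N2=alive -> (alive,v3)
Op 7: gossip N1<->N2 -> N1.N0=(dead,v1) N1.N1=(alive,v0) N1.N2=(alive,v3) | N2.N0=(dead,v1) N2.N1=(alive,v0) N2.N2=(alive,v3)
Op 8: gossip N0<->N1 -> N0.N0=(dead,v1) N0.N1=(alive,v0) N0.N2=(alive,v3) | N1.N0=(dead,v1) N1.N1=(alive,v0) N1.N2=(alive,v3)
Op 9: gossip N0<->N2 -> N0.N0=(dead,v1) N0.N1=(alive,v0) N0.N2=(alive,v3) | N2.N0=(dead,v1) N2.N1=(alive,v0) N2.N2=(alive,v3)
Op 10: N2 marks N1=dead -> (dead,v1)
Op 11: N0 marks N2=dead -> (dead,v4)
Op 12: N2 marks N0=alive -> (alive,v2)

Answer: alive 3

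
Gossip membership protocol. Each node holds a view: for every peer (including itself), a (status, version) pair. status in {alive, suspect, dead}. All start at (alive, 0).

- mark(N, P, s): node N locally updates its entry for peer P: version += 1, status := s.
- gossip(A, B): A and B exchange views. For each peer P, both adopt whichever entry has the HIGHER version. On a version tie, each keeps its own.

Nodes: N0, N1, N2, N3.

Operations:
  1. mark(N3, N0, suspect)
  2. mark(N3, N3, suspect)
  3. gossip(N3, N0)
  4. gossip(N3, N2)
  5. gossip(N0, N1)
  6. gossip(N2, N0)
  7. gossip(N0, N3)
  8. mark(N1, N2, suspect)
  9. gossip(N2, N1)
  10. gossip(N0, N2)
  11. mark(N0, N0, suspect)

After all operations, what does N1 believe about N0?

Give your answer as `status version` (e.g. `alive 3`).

Answer: suspect 1

Derivation:
Op 1: N3 marks N0=suspect -> (suspect,v1)
Op 2: N3 marks N3=suspect -> (suspect,v1)
Op 3: gossip N3<->N0 -> N3.N0=(suspect,v1) N3.N1=(alive,v0) N3.N2=(alive,v0) N3.N3=(suspect,v1) | N0.N0=(suspect,v1) N0.N1=(alive,v0) N0.N2=(alive,v0) N0.N3=(suspect,v1)
Op 4: gossip N3<->N2 -> N3.N0=(suspect,v1) N3.N1=(alive,v0) N3.N2=(alive,v0) N3.N3=(suspect,v1) | N2.N0=(suspect,v1) N2.N1=(alive,v0) N2.N2=(alive,v0) N2.N3=(suspect,v1)
Op 5: gossip N0<->N1 -> N0.N0=(suspect,v1) N0.N1=(alive,v0) N0.N2=(alive,v0) N0.N3=(suspect,v1) | N1.N0=(suspect,v1) N1.N1=(alive,v0) N1.N2=(alive,v0) N1.N3=(suspect,v1)
Op 6: gossip N2<->N0 -> N2.N0=(suspect,v1) N2.N1=(alive,v0) N2.N2=(alive,v0) N2.N3=(suspect,v1) | N0.N0=(suspect,v1) N0.N1=(alive,v0) N0.N2=(alive,v0) N0.N3=(suspect,v1)
Op 7: gossip N0<->N3 -> N0.N0=(suspect,v1) N0.N1=(alive,v0) N0.N2=(alive,v0) N0.N3=(suspect,v1) | N3.N0=(suspect,v1) N3.N1=(alive,v0) N3.N2=(alive,v0) N3.N3=(suspect,v1)
Op 8: N1 marks N2=suspect -> (suspect,v1)
Op 9: gossip N2<->N1 -> N2.N0=(suspect,v1) N2.N1=(alive,v0) N2.N2=(suspect,v1) N2.N3=(suspect,v1) | N1.N0=(suspect,v1) N1.N1=(alive,v0) N1.N2=(suspect,v1) N1.N3=(suspect,v1)
Op 10: gossip N0<->N2 -> N0.N0=(suspect,v1) N0.N1=(alive,v0) N0.N2=(suspect,v1) N0.N3=(suspect,v1) | N2.N0=(suspect,v1) N2.N1=(alive,v0) N2.N2=(suspect,v1) N2.N3=(suspect,v1)
Op 11: N0 marks N0=suspect -> (suspect,v2)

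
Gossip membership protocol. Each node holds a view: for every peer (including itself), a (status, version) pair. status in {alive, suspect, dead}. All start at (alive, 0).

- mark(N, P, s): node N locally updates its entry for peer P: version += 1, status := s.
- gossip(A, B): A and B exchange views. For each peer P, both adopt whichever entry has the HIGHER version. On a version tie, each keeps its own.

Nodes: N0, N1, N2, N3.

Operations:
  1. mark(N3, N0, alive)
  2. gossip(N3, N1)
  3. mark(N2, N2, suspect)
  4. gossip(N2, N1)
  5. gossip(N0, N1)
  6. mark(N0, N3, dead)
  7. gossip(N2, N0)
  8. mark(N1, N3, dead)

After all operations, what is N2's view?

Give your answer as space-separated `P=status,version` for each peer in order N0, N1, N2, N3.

Answer: N0=alive,1 N1=alive,0 N2=suspect,1 N3=dead,1

Derivation:
Op 1: N3 marks N0=alive -> (alive,v1)
Op 2: gossip N3<->N1 -> N3.N0=(alive,v1) N3.N1=(alive,v0) N3.N2=(alive,v0) N3.N3=(alive,v0) | N1.N0=(alive,v1) N1.N1=(alive,v0) N1.N2=(alive,v0) N1.N3=(alive,v0)
Op 3: N2 marks N2=suspect -> (suspect,v1)
Op 4: gossip N2<->N1 -> N2.N0=(alive,v1) N2.N1=(alive,v0) N2.N2=(suspect,v1) N2.N3=(alive,v0) | N1.N0=(alive,v1) N1.N1=(alive,v0) N1.N2=(suspect,v1) N1.N3=(alive,v0)
Op 5: gossip N0<->N1 -> N0.N0=(alive,v1) N0.N1=(alive,v0) N0.N2=(suspect,v1) N0.N3=(alive,v0) | N1.N0=(alive,v1) N1.N1=(alive,v0) N1.N2=(suspect,v1) N1.N3=(alive,v0)
Op 6: N0 marks N3=dead -> (dead,v1)
Op 7: gossip N2<->N0 -> N2.N0=(alive,v1) N2.N1=(alive,v0) N2.N2=(suspect,v1) N2.N3=(dead,v1) | N0.N0=(alive,v1) N0.N1=(alive,v0) N0.N2=(suspect,v1) N0.N3=(dead,v1)
Op 8: N1 marks N3=dead -> (dead,v1)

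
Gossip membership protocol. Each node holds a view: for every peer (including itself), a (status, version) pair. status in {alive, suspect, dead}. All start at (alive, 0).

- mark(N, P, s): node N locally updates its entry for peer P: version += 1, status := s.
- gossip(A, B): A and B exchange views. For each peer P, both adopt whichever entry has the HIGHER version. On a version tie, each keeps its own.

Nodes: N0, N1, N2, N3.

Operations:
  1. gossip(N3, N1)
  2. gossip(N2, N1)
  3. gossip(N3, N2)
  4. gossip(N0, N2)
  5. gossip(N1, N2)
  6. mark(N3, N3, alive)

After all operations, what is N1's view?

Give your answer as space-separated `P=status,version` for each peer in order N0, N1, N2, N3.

Answer: N0=alive,0 N1=alive,0 N2=alive,0 N3=alive,0

Derivation:
Op 1: gossip N3<->N1 -> N3.N0=(alive,v0) N3.N1=(alive,v0) N3.N2=(alive,v0) N3.N3=(alive,v0) | N1.N0=(alive,v0) N1.N1=(alive,v0) N1.N2=(alive,v0) N1.N3=(alive,v0)
Op 2: gossip N2<->N1 -> N2.N0=(alive,v0) N2.N1=(alive,v0) N2.N2=(alive,v0) N2.N3=(alive,v0) | N1.N0=(alive,v0) N1.N1=(alive,v0) N1.N2=(alive,v0) N1.N3=(alive,v0)
Op 3: gossip N3<->N2 -> N3.N0=(alive,v0) N3.N1=(alive,v0) N3.N2=(alive,v0) N3.N3=(alive,v0) | N2.N0=(alive,v0) N2.N1=(alive,v0) N2.N2=(alive,v0) N2.N3=(alive,v0)
Op 4: gossip N0<->N2 -> N0.N0=(alive,v0) N0.N1=(alive,v0) N0.N2=(alive,v0) N0.N3=(alive,v0) | N2.N0=(alive,v0) N2.N1=(alive,v0) N2.N2=(alive,v0) N2.N3=(alive,v0)
Op 5: gossip N1<->N2 -> N1.N0=(alive,v0) N1.N1=(alive,v0) N1.N2=(alive,v0) N1.N3=(alive,v0) | N2.N0=(alive,v0) N2.N1=(alive,v0) N2.N2=(alive,v0) N2.N3=(alive,v0)
Op 6: N3 marks N3=alive -> (alive,v1)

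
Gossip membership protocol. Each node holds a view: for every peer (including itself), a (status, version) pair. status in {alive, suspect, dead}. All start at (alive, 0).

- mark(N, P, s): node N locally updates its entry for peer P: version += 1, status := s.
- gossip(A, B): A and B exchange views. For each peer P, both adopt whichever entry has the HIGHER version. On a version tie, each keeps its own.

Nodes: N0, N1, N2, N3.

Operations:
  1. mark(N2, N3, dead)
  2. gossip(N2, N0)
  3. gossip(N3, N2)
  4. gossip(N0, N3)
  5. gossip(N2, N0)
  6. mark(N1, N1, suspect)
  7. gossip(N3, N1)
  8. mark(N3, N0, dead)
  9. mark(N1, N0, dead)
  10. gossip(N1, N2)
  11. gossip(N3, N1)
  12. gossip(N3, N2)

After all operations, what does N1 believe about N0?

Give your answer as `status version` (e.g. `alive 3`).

Answer: dead 1

Derivation:
Op 1: N2 marks N3=dead -> (dead,v1)
Op 2: gossip N2<->N0 -> N2.N0=(alive,v0) N2.N1=(alive,v0) N2.N2=(alive,v0) N2.N3=(dead,v1) | N0.N0=(alive,v0) N0.N1=(alive,v0) N0.N2=(alive,v0) N0.N3=(dead,v1)
Op 3: gossip N3<->N2 -> N3.N0=(alive,v0) N3.N1=(alive,v0) N3.N2=(alive,v0) N3.N3=(dead,v1) | N2.N0=(alive,v0) N2.N1=(alive,v0) N2.N2=(alive,v0) N2.N3=(dead,v1)
Op 4: gossip N0<->N3 -> N0.N0=(alive,v0) N0.N1=(alive,v0) N0.N2=(alive,v0) N0.N3=(dead,v1) | N3.N0=(alive,v0) N3.N1=(alive,v0) N3.N2=(alive,v0) N3.N3=(dead,v1)
Op 5: gossip N2<->N0 -> N2.N0=(alive,v0) N2.N1=(alive,v0) N2.N2=(alive,v0) N2.N3=(dead,v1) | N0.N0=(alive,v0) N0.N1=(alive,v0) N0.N2=(alive,v0) N0.N3=(dead,v1)
Op 6: N1 marks N1=suspect -> (suspect,v1)
Op 7: gossip N3<->N1 -> N3.N0=(alive,v0) N3.N1=(suspect,v1) N3.N2=(alive,v0) N3.N3=(dead,v1) | N1.N0=(alive,v0) N1.N1=(suspect,v1) N1.N2=(alive,v0) N1.N3=(dead,v1)
Op 8: N3 marks N0=dead -> (dead,v1)
Op 9: N1 marks N0=dead -> (dead,v1)
Op 10: gossip N1<->N2 -> N1.N0=(dead,v1) N1.N1=(suspect,v1) N1.N2=(alive,v0) N1.N3=(dead,v1) | N2.N0=(dead,v1) N2.N1=(suspect,v1) N2.N2=(alive,v0) N2.N3=(dead,v1)
Op 11: gossip N3<->N1 -> N3.N0=(dead,v1) N3.N1=(suspect,v1) N3.N2=(alive,v0) N3.N3=(dead,v1) | N1.N0=(dead,v1) N1.N1=(suspect,v1) N1.N2=(alive,v0) N1.N3=(dead,v1)
Op 12: gossip N3<->N2 -> N3.N0=(dead,v1) N3.N1=(suspect,v1) N3.N2=(alive,v0) N3.N3=(dead,v1) | N2.N0=(dead,v1) N2.N1=(suspect,v1) N2.N2=(alive,v0) N2.N3=(dead,v1)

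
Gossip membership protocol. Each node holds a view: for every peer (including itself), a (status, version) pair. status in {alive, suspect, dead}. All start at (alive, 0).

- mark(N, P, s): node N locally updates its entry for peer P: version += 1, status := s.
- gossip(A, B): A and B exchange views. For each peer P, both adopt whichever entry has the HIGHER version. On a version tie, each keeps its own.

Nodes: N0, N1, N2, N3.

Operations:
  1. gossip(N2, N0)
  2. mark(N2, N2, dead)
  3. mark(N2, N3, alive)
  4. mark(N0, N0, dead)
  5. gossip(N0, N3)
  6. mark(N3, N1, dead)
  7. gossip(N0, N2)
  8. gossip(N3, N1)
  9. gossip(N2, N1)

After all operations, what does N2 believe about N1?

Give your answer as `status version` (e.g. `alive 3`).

Op 1: gossip N2<->N0 -> N2.N0=(alive,v0) N2.N1=(alive,v0) N2.N2=(alive,v0) N2.N3=(alive,v0) | N0.N0=(alive,v0) N0.N1=(alive,v0) N0.N2=(alive,v0) N0.N3=(alive,v0)
Op 2: N2 marks N2=dead -> (dead,v1)
Op 3: N2 marks N3=alive -> (alive,v1)
Op 4: N0 marks N0=dead -> (dead,v1)
Op 5: gossip N0<->N3 -> N0.N0=(dead,v1) N0.N1=(alive,v0) N0.N2=(alive,v0) N0.N3=(alive,v0) | N3.N0=(dead,v1) N3.N1=(alive,v0) N3.N2=(alive,v0) N3.N3=(alive,v0)
Op 6: N3 marks N1=dead -> (dead,v1)
Op 7: gossip N0<->N2 -> N0.N0=(dead,v1) N0.N1=(alive,v0) N0.N2=(dead,v1) N0.N3=(alive,v1) | N2.N0=(dead,v1) N2.N1=(alive,v0) N2.N2=(dead,v1) N2.N3=(alive,v1)
Op 8: gossip N3<->N1 -> N3.N0=(dead,v1) N3.N1=(dead,v1) N3.N2=(alive,v0) N3.N3=(alive,v0) | N1.N0=(dead,v1) N1.N1=(dead,v1) N1.N2=(alive,v0) N1.N3=(alive,v0)
Op 9: gossip N2<->N1 -> N2.N0=(dead,v1) N2.N1=(dead,v1) N2.N2=(dead,v1) N2.N3=(alive,v1) | N1.N0=(dead,v1) N1.N1=(dead,v1) N1.N2=(dead,v1) N1.N3=(alive,v1)

Answer: dead 1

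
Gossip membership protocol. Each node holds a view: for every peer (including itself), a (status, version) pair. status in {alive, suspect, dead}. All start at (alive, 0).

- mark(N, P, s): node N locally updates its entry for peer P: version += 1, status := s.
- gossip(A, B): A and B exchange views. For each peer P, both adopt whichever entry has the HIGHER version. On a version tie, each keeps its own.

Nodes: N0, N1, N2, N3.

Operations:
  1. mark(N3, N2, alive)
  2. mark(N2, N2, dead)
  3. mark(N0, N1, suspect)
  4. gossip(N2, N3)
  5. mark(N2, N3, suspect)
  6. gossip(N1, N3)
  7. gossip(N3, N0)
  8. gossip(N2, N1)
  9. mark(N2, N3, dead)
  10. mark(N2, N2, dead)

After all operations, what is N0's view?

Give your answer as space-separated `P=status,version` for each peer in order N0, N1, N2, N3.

Answer: N0=alive,0 N1=suspect,1 N2=alive,1 N3=alive,0

Derivation:
Op 1: N3 marks N2=alive -> (alive,v1)
Op 2: N2 marks N2=dead -> (dead,v1)
Op 3: N0 marks N1=suspect -> (suspect,v1)
Op 4: gossip N2<->N3 -> N2.N0=(alive,v0) N2.N1=(alive,v0) N2.N2=(dead,v1) N2.N3=(alive,v0) | N3.N0=(alive,v0) N3.N1=(alive,v0) N3.N2=(alive,v1) N3.N3=(alive,v0)
Op 5: N2 marks N3=suspect -> (suspect,v1)
Op 6: gossip N1<->N3 -> N1.N0=(alive,v0) N1.N1=(alive,v0) N1.N2=(alive,v1) N1.N3=(alive,v0) | N3.N0=(alive,v0) N3.N1=(alive,v0) N3.N2=(alive,v1) N3.N3=(alive,v0)
Op 7: gossip N3<->N0 -> N3.N0=(alive,v0) N3.N1=(suspect,v1) N3.N2=(alive,v1) N3.N3=(alive,v0) | N0.N0=(alive,v0) N0.N1=(suspect,v1) N0.N2=(alive,v1) N0.N3=(alive,v0)
Op 8: gossip N2<->N1 -> N2.N0=(alive,v0) N2.N1=(alive,v0) N2.N2=(dead,v1) N2.N3=(suspect,v1) | N1.N0=(alive,v0) N1.N1=(alive,v0) N1.N2=(alive,v1) N1.N3=(suspect,v1)
Op 9: N2 marks N3=dead -> (dead,v2)
Op 10: N2 marks N2=dead -> (dead,v2)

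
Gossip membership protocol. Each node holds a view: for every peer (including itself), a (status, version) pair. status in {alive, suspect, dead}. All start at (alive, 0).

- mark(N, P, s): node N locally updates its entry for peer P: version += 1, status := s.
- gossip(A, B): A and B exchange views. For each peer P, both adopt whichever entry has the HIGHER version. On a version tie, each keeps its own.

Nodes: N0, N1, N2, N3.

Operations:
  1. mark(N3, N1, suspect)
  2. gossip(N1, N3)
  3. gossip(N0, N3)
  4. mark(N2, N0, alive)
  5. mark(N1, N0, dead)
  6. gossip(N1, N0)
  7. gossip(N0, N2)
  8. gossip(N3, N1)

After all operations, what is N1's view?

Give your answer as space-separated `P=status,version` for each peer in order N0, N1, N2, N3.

Op 1: N3 marks N1=suspect -> (suspect,v1)
Op 2: gossip N1<->N3 -> N1.N0=(alive,v0) N1.N1=(suspect,v1) N1.N2=(alive,v0) N1.N3=(alive,v0) | N3.N0=(alive,v0) N3.N1=(suspect,v1) N3.N2=(alive,v0) N3.N3=(alive,v0)
Op 3: gossip N0<->N3 -> N0.N0=(alive,v0) N0.N1=(suspect,v1) N0.N2=(alive,v0) N0.N3=(alive,v0) | N3.N0=(alive,v0) N3.N1=(suspect,v1) N3.N2=(alive,v0) N3.N3=(alive,v0)
Op 4: N2 marks N0=alive -> (alive,v1)
Op 5: N1 marks N0=dead -> (dead,v1)
Op 6: gossip N1<->N0 -> N1.N0=(dead,v1) N1.N1=(suspect,v1) N1.N2=(alive,v0) N1.N3=(alive,v0) | N0.N0=(dead,v1) N0.N1=(suspect,v1) N0.N2=(alive,v0) N0.N3=(alive,v0)
Op 7: gossip N0<->N2 -> N0.N0=(dead,v1) N0.N1=(suspect,v1) N0.N2=(alive,v0) N0.N3=(alive,v0) | N2.N0=(alive,v1) N2.N1=(suspect,v1) N2.N2=(alive,v0) N2.N3=(alive,v0)
Op 8: gossip N3<->N1 -> N3.N0=(dead,v1) N3.N1=(suspect,v1) N3.N2=(alive,v0) N3.N3=(alive,v0) | N1.N0=(dead,v1) N1.N1=(suspect,v1) N1.N2=(alive,v0) N1.N3=(alive,v0)

Answer: N0=dead,1 N1=suspect,1 N2=alive,0 N3=alive,0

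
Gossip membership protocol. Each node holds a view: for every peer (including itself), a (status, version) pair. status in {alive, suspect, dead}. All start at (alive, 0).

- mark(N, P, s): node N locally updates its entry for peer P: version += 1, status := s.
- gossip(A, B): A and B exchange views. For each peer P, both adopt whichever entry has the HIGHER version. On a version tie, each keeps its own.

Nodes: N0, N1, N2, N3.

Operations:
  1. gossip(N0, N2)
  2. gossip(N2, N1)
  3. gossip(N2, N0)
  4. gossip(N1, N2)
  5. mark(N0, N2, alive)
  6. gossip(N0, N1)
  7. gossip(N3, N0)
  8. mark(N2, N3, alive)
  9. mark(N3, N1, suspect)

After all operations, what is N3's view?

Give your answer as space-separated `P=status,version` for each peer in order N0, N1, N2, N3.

Answer: N0=alive,0 N1=suspect,1 N2=alive,1 N3=alive,0

Derivation:
Op 1: gossip N0<->N2 -> N0.N0=(alive,v0) N0.N1=(alive,v0) N0.N2=(alive,v0) N0.N3=(alive,v0) | N2.N0=(alive,v0) N2.N1=(alive,v0) N2.N2=(alive,v0) N2.N3=(alive,v0)
Op 2: gossip N2<->N1 -> N2.N0=(alive,v0) N2.N1=(alive,v0) N2.N2=(alive,v0) N2.N3=(alive,v0) | N1.N0=(alive,v0) N1.N1=(alive,v0) N1.N2=(alive,v0) N1.N3=(alive,v0)
Op 3: gossip N2<->N0 -> N2.N0=(alive,v0) N2.N1=(alive,v0) N2.N2=(alive,v0) N2.N3=(alive,v0) | N0.N0=(alive,v0) N0.N1=(alive,v0) N0.N2=(alive,v0) N0.N3=(alive,v0)
Op 4: gossip N1<->N2 -> N1.N0=(alive,v0) N1.N1=(alive,v0) N1.N2=(alive,v0) N1.N3=(alive,v0) | N2.N0=(alive,v0) N2.N1=(alive,v0) N2.N2=(alive,v0) N2.N3=(alive,v0)
Op 5: N0 marks N2=alive -> (alive,v1)
Op 6: gossip N0<->N1 -> N0.N0=(alive,v0) N0.N1=(alive,v0) N0.N2=(alive,v1) N0.N3=(alive,v0) | N1.N0=(alive,v0) N1.N1=(alive,v0) N1.N2=(alive,v1) N1.N3=(alive,v0)
Op 7: gossip N3<->N0 -> N3.N0=(alive,v0) N3.N1=(alive,v0) N3.N2=(alive,v1) N3.N3=(alive,v0) | N0.N0=(alive,v0) N0.N1=(alive,v0) N0.N2=(alive,v1) N0.N3=(alive,v0)
Op 8: N2 marks N3=alive -> (alive,v1)
Op 9: N3 marks N1=suspect -> (suspect,v1)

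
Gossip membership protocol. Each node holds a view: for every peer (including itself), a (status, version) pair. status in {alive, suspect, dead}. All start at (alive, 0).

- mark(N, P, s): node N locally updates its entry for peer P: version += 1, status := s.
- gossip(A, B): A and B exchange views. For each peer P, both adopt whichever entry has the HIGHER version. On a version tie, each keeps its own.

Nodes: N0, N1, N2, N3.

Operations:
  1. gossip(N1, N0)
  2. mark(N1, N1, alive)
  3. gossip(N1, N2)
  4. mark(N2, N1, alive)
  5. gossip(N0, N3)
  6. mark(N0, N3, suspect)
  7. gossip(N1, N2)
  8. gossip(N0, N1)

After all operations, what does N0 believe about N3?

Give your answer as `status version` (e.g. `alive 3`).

Answer: suspect 1

Derivation:
Op 1: gossip N1<->N0 -> N1.N0=(alive,v0) N1.N1=(alive,v0) N1.N2=(alive,v0) N1.N3=(alive,v0) | N0.N0=(alive,v0) N0.N1=(alive,v0) N0.N2=(alive,v0) N0.N3=(alive,v0)
Op 2: N1 marks N1=alive -> (alive,v1)
Op 3: gossip N1<->N2 -> N1.N0=(alive,v0) N1.N1=(alive,v1) N1.N2=(alive,v0) N1.N3=(alive,v0) | N2.N0=(alive,v0) N2.N1=(alive,v1) N2.N2=(alive,v0) N2.N3=(alive,v0)
Op 4: N2 marks N1=alive -> (alive,v2)
Op 5: gossip N0<->N3 -> N0.N0=(alive,v0) N0.N1=(alive,v0) N0.N2=(alive,v0) N0.N3=(alive,v0) | N3.N0=(alive,v0) N3.N1=(alive,v0) N3.N2=(alive,v0) N3.N3=(alive,v0)
Op 6: N0 marks N3=suspect -> (suspect,v1)
Op 7: gossip N1<->N2 -> N1.N0=(alive,v0) N1.N1=(alive,v2) N1.N2=(alive,v0) N1.N3=(alive,v0) | N2.N0=(alive,v0) N2.N1=(alive,v2) N2.N2=(alive,v0) N2.N3=(alive,v0)
Op 8: gossip N0<->N1 -> N0.N0=(alive,v0) N0.N1=(alive,v2) N0.N2=(alive,v0) N0.N3=(suspect,v1) | N1.N0=(alive,v0) N1.N1=(alive,v2) N1.N2=(alive,v0) N1.N3=(suspect,v1)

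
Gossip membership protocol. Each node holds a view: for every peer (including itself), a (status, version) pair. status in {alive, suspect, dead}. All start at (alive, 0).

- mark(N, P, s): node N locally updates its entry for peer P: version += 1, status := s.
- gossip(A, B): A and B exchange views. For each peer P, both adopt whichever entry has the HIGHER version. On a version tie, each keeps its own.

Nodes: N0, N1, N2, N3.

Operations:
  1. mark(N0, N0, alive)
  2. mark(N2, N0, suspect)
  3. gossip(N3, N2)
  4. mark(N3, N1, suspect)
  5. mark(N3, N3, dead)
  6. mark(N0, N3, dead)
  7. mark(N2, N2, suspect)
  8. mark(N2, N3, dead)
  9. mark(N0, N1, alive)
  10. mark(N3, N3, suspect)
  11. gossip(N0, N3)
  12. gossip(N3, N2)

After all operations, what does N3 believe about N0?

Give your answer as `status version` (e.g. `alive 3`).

Answer: suspect 1

Derivation:
Op 1: N0 marks N0=alive -> (alive,v1)
Op 2: N2 marks N0=suspect -> (suspect,v1)
Op 3: gossip N3<->N2 -> N3.N0=(suspect,v1) N3.N1=(alive,v0) N3.N2=(alive,v0) N3.N3=(alive,v0) | N2.N0=(suspect,v1) N2.N1=(alive,v0) N2.N2=(alive,v0) N2.N3=(alive,v0)
Op 4: N3 marks N1=suspect -> (suspect,v1)
Op 5: N3 marks N3=dead -> (dead,v1)
Op 6: N0 marks N3=dead -> (dead,v1)
Op 7: N2 marks N2=suspect -> (suspect,v1)
Op 8: N2 marks N3=dead -> (dead,v1)
Op 9: N0 marks N1=alive -> (alive,v1)
Op 10: N3 marks N3=suspect -> (suspect,v2)
Op 11: gossip N0<->N3 -> N0.N0=(alive,v1) N0.N1=(alive,v1) N0.N2=(alive,v0) N0.N3=(suspect,v2) | N3.N0=(suspect,v1) N3.N1=(suspect,v1) N3.N2=(alive,v0) N3.N3=(suspect,v2)
Op 12: gossip N3<->N2 -> N3.N0=(suspect,v1) N3.N1=(suspect,v1) N3.N2=(suspect,v1) N3.N3=(suspect,v2) | N2.N0=(suspect,v1) N2.N1=(suspect,v1) N2.N2=(suspect,v1) N2.N3=(suspect,v2)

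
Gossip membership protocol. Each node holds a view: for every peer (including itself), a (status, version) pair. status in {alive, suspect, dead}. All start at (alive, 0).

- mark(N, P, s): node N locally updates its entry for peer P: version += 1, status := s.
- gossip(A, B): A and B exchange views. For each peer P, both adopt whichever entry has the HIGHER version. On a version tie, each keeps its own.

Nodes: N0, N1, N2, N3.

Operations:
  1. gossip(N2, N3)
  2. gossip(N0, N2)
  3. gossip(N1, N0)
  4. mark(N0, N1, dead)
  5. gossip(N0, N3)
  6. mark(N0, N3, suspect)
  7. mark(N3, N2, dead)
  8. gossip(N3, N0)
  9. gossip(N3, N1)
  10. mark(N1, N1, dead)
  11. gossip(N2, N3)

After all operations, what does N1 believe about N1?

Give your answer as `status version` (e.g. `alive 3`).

Answer: dead 2

Derivation:
Op 1: gossip N2<->N3 -> N2.N0=(alive,v0) N2.N1=(alive,v0) N2.N2=(alive,v0) N2.N3=(alive,v0) | N3.N0=(alive,v0) N3.N1=(alive,v0) N3.N2=(alive,v0) N3.N3=(alive,v0)
Op 2: gossip N0<->N2 -> N0.N0=(alive,v0) N0.N1=(alive,v0) N0.N2=(alive,v0) N0.N3=(alive,v0) | N2.N0=(alive,v0) N2.N1=(alive,v0) N2.N2=(alive,v0) N2.N3=(alive,v0)
Op 3: gossip N1<->N0 -> N1.N0=(alive,v0) N1.N1=(alive,v0) N1.N2=(alive,v0) N1.N3=(alive,v0) | N0.N0=(alive,v0) N0.N1=(alive,v0) N0.N2=(alive,v0) N0.N3=(alive,v0)
Op 4: N0 marks N1=dead -> (dead,v1)
Op 5: gossip N0<->N3 -> N0.N0=(alive,v0) N0.N1=(dead,v1) N0.N2=(alive,v0) N0.N3=(alive,v0) | N3.N0=(alive,v0) N3.N1=(dead,v1) N3.N2=(alive,v0) N3.N3=(alive,v0)
Op 6: N0 marks N3=suspect -> (suspect,v1)
Op 7: N3 marks N2=dead -> (dead,v1)
Op 8: gossip N3<->N0 -> N3.N0=(alive,v0) N3.N1=(dead,v1) N3.N2=(dead,v1) N3.N3=(suspect,v1) | N0.N0=(alive,v0) N0.N1=(dead,v1) N0.N2=(dead,v1) N0.N3=(suspect,v1)
Op 9: gossip N3<->N1 -> N3.N0=(alive,v0) N3.N1=(dead,v1) N3.N2=(dead,v1) N3.N3=(suspect,v1) | N1.N0=(alive,v0) N1.N1=(dead,v1) N1.N2=(dead,v1) N1.N3=(suspect,v1)
Op 10: N1 marks N1=dead -> (dead,v2)
Op 11: gossip N2<->N3 -> N2.N0=(alive,v0) N2.N1=(dead,v1) N2.N2=(dead,v1) N2.N3=(suspect,v1) | N3.N0=(alive,v0) N3.N1=(dead,v1) N3.N2=(dead,v1) N3.N3=(suspect,v1)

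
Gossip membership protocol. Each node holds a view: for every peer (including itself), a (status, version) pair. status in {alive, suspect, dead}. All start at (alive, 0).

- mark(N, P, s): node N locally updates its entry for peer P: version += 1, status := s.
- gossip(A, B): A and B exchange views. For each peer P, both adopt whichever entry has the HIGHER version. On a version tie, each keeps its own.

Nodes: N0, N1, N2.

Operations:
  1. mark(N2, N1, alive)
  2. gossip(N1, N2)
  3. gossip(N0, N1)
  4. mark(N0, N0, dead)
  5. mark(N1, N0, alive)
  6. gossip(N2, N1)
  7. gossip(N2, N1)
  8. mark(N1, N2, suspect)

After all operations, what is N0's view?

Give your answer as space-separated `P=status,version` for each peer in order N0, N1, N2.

Answer: N0=dead,1 N1=alive,1 N2=alive,0

Derivation:
Op 1: N2 marks N1=alive -> (alive,v1)
Op 2: gossip N1<->N2 -> N1.N0=(alive,v0) N1.N1=(alive,v1) N1.N2=(alive,v0) | N2.N0=(alive,v0) N2.N1=(alive,v1) N2.N2=(alive,v0)
Op 3: gossip N0<->N1 -> N0.N0=(alive,v0) N0.N1=(alive,v1) N0.N2=(alive,v0) | N1.N0=(alive,v0) N1.N1=(alive,v1) N1.N2=(alive,v0)
Op 4: N0 marks N0=dead -> (dead,v1)
Op 5: N1 marks N0=alive -> (alive,v1)
Op 6: gossip N2<->N1 -> N2.N0=(alive,v1) N2.N1=(alive,v1) N2.N2=(alive,v0) | N1.N0=(alive,v1) N1.N1=(alive,v1) N1.N2=(alive,v0)
Op 7: gossip N2<->N1 -> N2.N0=(alive,v1) N2.N1=(alive,v1) N2.N2=(alive,v0) | N1.N0=(alive,v1) N1.N1=(alive,v1) N1.N2=(alive,v0)
Op 8: N1 marks N2=suspect -> (suspect,v1)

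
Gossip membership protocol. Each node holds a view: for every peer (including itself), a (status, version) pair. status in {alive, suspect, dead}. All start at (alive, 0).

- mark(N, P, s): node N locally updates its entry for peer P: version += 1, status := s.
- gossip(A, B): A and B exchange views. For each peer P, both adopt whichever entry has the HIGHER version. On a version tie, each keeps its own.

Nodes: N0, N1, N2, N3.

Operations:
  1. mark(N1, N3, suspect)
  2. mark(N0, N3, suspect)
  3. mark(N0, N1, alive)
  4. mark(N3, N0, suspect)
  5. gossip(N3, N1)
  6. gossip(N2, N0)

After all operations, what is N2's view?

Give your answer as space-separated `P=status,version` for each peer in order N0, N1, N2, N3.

Op 1: N1 marks N3=suspect -> (suspect,v1)
Op 2: N0 marks N3=suspect -> (suspect,v1)
Op 3: N0 marks N1=alive -> (alive,v1)
Op 4: N3 marks N0=suspect -> (suspect,v1)
Op 5: gossip N3<->N1 -> N3.N0=(suspect,v1) N3.N1=(alive,v0) N3.N2=(alive,v0) N3.N3=(suspect,v1) | N1.N0=(suspect,v1) N1.N1=(alive,v0) N1.N2=(alive,v0) N1.N3=(suspect,v1)
Op 6: gossip N2<->N0 -> N2.N0=(alive,v0) N2.N1=(alive,v1) N2.N2=(alive,v0) N2.N3=(suspect,v1) | N0.N0=(alive,v0) N0.N1=(alive,v1) N0.N2=(alive,v0) N0.N3=(suspect,v1)

Answer: N0=alive,0 N1=alive,1 N2=alive,0 N3=suspect,1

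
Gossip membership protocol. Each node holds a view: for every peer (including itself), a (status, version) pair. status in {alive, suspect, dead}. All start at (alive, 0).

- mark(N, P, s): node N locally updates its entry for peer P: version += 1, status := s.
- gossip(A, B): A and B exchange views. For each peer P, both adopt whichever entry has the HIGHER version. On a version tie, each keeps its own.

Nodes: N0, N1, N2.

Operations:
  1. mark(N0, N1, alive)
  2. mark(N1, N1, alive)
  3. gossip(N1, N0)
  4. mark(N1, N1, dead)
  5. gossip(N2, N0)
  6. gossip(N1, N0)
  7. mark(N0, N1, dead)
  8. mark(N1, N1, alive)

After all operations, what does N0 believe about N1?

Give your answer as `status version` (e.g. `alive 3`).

Answer: dead 3

Derivation:
Op 1: N0 marks N1=alive -> (alive,v1)
Op 2: N1 marks N1=alive -> (alive,v1)
Op 3: gossip N1<->N0 -> N1.N0=(alive,v0) N1.N1=(alive,v1) N1.N2=(alive,v0) | N0.N0=(alive,v0) N0.N1=(alive,v1) N0.N2=(alive,v0)
Op 4: N1 marks N1=dead -> (dead,v2)
Op 5: gossip N2<->N0 -> N2.N0=(alive,v0) N2.N1=(alive,v1) N2.N2=(alive,v0) | N0.N0=(alive,v0) N0.N1=(alive,v1) N0.N2=(alive,v0)
Op 6: gossip N1<->N0 -> N1.N0=(alive,v0) N1.N1=(dead,v2) N1.N2=(alive,v0) | N0.N0=(alive,v0) N0.N1=(dead,v2) N0.N2=(alive,v0)
Op 7: N0 marks N1=dead -> (dead,v3)
Op 8: N1 marks N1=alive -> (alive,v3)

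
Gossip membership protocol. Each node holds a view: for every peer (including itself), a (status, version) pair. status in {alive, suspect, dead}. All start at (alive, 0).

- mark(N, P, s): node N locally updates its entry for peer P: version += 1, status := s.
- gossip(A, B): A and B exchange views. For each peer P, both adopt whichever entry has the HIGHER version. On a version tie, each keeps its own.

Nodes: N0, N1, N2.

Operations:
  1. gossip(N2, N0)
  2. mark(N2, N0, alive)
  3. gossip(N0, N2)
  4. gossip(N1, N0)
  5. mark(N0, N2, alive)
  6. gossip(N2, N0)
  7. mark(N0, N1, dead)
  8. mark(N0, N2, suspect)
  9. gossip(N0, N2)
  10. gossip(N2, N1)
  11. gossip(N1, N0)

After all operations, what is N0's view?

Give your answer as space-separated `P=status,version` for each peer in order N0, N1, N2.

Answer: N0=alive,1 N1=dead,1 N2=suspect,2

Derivation:
Op 1: gossip N2<->N0 -> N2.N0=(alive,v0) N2.N1=(alive,v0) N2.N2=(alive,v0) | N0.N0=(alive,v0) N0.N1=(alive,v0) N0.N2=(alive,v0)
Op 2: N2 marks N0=alive -> (alive,v1)
Op 3: gossip N0<->N2 -> N0.N0=(alive,v1) N0.N1=(alive,v0) N0.N2=(alive,v0) | N2.N0=(alive,v1) N2.N1=(alive,v0) N2.N2=(alive,v0)
Op 4: gossip N1<->N0 -> N1.N0=(alive,v1) N1.N1=(alive,v0) N1.N2=(alive,v0) | N0.N0=(alive,v1) N0.N1=(alive,v0) N0.N2=(alive,v0)
Op 5: N0 marks N2=alive -> (alive,v1)
Op 6: gossip N2<->N0 -> N2.N0=(alive,v1) N2.N1=(alive,v0) N2.N2=(alive,v1) | N0.N0=(alive,v1) N0.N1=(alive,v0) N0.N2=(alive,v1)
Op 7: N0 marks N1=dead -> (dead,v1)
Op 8: N0 marks N2=suspect -> (suspect,v2)
Op 9: gossip N0<->N2 -> N0.N0=(alive,v1) N0.N1=(dead,v1) N0.N2=(suspect,v2) | N2.N0=(alive,v1) N2.N1=(dead,v1) N2.N2=(suspect,v2)
Op 10: gossip N2<->N1 -> N2.N0=(alive,v1) N2.N1=(dead,v1) N2.N2=(suspect,v2) | N1.N0=(alive,v1) N1.N1=(dead,v1) N1.N2=(suspect,v2)
Op 11: gossip N1<->N0 -> N1.N0=(alive,v1) N1.N1=(dead,v1) N1.N2=(suspect,v2) | N0.N0=(alive,v1) N0.N1=(dead,v1) N0.N2=(suspect,v2)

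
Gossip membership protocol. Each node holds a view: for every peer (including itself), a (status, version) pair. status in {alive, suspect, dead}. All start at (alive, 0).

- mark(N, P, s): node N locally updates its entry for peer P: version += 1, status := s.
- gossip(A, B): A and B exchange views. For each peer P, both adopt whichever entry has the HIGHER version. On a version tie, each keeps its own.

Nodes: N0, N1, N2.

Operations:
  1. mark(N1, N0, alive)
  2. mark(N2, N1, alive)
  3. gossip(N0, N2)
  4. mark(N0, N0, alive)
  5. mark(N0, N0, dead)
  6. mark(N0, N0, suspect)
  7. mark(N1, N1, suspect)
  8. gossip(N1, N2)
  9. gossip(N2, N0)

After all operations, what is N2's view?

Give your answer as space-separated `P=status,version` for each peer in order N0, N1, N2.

Op 1: N1 marks N0=alive -> (alive,v1)
Op 2: N2 marks N1=alive -> (alive,v1)
Op 3: gossip N0<->N2 -> N0.N0=(alive,v0) N0.N1=(alive,v1) N0.N2=(alive,v0) | N2.N0=(alive,v0) N2.N1=(alive,v1) N2.N2=(alive,v0)
Op 4: N0 marks N0=alive -> (alive,v1)
Op 5: N0 marks N0=dead -> (dead,v2)
Op 6: N0 marks N0=suspect -> (suspect,v3)
Op 7: N1 marks N1=suspect -> (suspect,v1)
Op 8: gossip N1<->N2 -> N1.N0=(alive,v1) N1.N1=(suspect,v1) N1.N2=(alive,v0) | N2.N0=(alive,v1) N2.N1=(alive,v1) N2.N2=(alive,v0)
Op 9: gossip N2<->N0 -> N2.N0=(suspect,v3) N2.N1=(alive,v1) N2.N2=(alive,v0) | N0.N0=(suspect,v3) N0.N1=(alive,v1) N0.N2=(alive,v0)

Answer: N0=suspect,3 N1=alive,1 N2=alive,0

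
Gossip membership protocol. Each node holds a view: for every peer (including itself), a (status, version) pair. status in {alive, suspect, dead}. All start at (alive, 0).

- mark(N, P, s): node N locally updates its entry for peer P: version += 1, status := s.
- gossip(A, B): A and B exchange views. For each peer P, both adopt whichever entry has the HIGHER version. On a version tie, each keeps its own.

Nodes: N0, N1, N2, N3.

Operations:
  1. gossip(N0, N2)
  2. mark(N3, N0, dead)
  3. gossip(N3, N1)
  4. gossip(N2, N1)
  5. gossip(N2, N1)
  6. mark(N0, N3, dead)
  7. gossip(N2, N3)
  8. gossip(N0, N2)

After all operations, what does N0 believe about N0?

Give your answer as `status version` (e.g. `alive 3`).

Answer: dead 1

Derivation:
Op 1: gossip N0<->N2 -> N0.N0=(alive,v0) N0.N1=(alive,v0) N0.N2=(alive,v0) N0.N3=(alive,v0) | N2.N0=(alive,v0) N2.N1=(alive,v0) N2.N2=(alive,v0) N2.N3=(alive,v0)
Op 2: N3 marks N0=dead -> (dead,v1)
Op 3: gossip N3<->N1 -> N3.N0=(dead,v1) N3.N1=(alive,v0) N3.N2=(alive,v0) N3.N3=(alive,v0) | N1.N0=(dead,v1) N1.N1=(alive,v0) N1.N2=(alive,v0) N1.N3=(alive,v0)
Op 4: gossip N2<->N1 -> N2.N0=(dead,v1) N2.N1=(alive,v0) N2.N2=(alive,v0) N2.N3=(alive,v0) | N1.N0=(dead,v1) N1.N1=(alive,v0) N1.N2=(alive,v0) N1.N3=(alive,v0)
Op 5: gossip N2<->N1 -> N2.N0=(dead,v1) N2.N1=(alive,v0) N2.N2=(alive,v0) N2.N3=(alive,v0) | N1.N0=(dead,v1) N1.N1=(alive,v0) N1.N2=(alive,v0) N1.N3=(alive,v0)
Op 6: N0 marks N3=dead -> (dead,v1)
Op 7: gossip N2<->N3 -> N2.N0=(dead,v1) N2.N1=(alive,v0) N2.N2=(alive,v0) N2.N3=(alive,v0) | N3.N0=(dead,v1) N3.N1=(alive,v0) N3.N2=(alive,v0) N3.N3=(alive,v0)
Op 8: gossip N0<->N2 -> N0.N0=(dead,v1) N0.N1=(alive,v0) N0.N2=(alive,v0) N0.N3=(dead,v1) | N2.N0=(dead,v1) N2.N1=(alive,v0) N2.N2=(alive,v0) N2.N3=(dead,v1)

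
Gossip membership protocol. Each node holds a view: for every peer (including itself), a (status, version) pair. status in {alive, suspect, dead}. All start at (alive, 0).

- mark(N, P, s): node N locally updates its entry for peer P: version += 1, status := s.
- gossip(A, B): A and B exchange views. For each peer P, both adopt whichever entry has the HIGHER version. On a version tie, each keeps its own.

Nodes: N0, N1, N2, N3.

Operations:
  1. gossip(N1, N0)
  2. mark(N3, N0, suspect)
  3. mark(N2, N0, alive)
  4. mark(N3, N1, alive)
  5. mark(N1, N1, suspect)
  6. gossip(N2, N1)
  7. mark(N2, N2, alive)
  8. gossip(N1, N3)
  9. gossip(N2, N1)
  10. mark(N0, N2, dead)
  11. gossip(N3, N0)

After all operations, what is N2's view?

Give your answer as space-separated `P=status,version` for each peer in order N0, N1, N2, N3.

Answer: N0=alive,1 N1=suspect,1 N2=alive,1 N3=alive,0

Derivation:
Op 1: gossip N1<->N0 -> N1.N0=(alive,v0) N1.N1=(alive,v0) N1.N2=(alive,v0) N1.N3=(alive,v0) | N0.N0=(alive,v0) N0.N1=(alive,v0) N0.N2=(alive,v0) N0.N3=(alive,v0)
Op 2: N3 marks N0=suspect -> (suspect,v1)
Op 3: N2 marks N0=alive -> (alive,v1)
Op 4: N3 marks N1=alive -> (alive,v1)
Op 5: N1 marks N1=suspect -> (suspect,v1)
Op 6: gossip N2<->N1 -> N2.N0=(alive,v1) N2.N1=(suspect,v1) N2.N2=(alive,v0) N2.N3=(alive,v0) | N1.N0=(alive,v1) N1.N1=(suspect,v1) N1.N2=(alive,v0) N1.N3=(alive,v0)
Op 7: N2 marks N2=alive -> (alive,v1)
Op 8: gossip N1<->N3 -> N1.N0=(alive,v1) N1.N1=(suspect,v1) N1.N2=(alive,v0) N1.N3=(alive,v0) | N3.N0=(suspect,v1) N3.N1=(alive,v1) N3.N2=(alive,v0) N3.N3=(alive,v0)
Op 9: gossip N2<->N1 -> N2.N0=(alive,v1) N2.N1=(suspect,v1) N2.N2=(alive,v1) N2.N3=(alive,v0) | N1.N0=(alive,v1) N1.N1=(suspect,v1) N1.N2=(alive,v1) N1.N3=(alive,v0)
Op 10: N0 marks N2=dead -> (dead,v1)
Op 11: gossip N3<->N0 -> N3.N0=(suspect,v1) N3.N1=(alive,v1) N3.N2=(dead,v1) N3.N3=(alive,v0) | N0.N0=(suspect,v1) N0.N1=(alive,v1) N0.N2=(dead,v1) N0.N3=(alive,v0)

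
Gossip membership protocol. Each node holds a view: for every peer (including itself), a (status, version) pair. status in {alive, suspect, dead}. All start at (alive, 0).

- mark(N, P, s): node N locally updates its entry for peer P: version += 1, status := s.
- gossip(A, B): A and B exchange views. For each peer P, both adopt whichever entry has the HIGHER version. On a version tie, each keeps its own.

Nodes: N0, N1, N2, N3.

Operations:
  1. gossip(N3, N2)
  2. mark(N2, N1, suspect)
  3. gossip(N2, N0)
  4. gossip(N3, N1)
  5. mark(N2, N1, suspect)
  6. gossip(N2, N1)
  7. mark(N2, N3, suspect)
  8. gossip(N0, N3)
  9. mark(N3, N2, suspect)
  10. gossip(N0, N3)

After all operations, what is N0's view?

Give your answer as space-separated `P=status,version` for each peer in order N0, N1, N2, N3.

Op 1: gossip N3<->N2 -> N3.N0=(alive,v0) N3.N1=(alive,v0) N3.N2=(alive,v0) N3.N3=(alive,v0) | N2.N0=(alive,v0) N2.N1=(alive,v0) N2.N2=(alive,v0) N2.N3=(alive,v0)
Op 2: N2 marks N1=suspect -> (suspect,v1)
Op 3: gossip N2<->N0 -> N2.N0=(alive,v0) N2.N1=(suspect,v1) N2.N2=(alive,v0) N2.N3=(alive,v0) | N0.N0=(alive,v0) N0.N1=(suspect,v1) N0.N2=(alive,v0) N0.N3=(alive,v0)
Op 4: gossip N3<->N1 -> N3.N0=(alive,v0) N3.N1=(alive,v0) N3.N2=(alive,v0) N3.N3=(alive,v0) | N1.N0=(alive,v0) N1.N1=(alive,v0) N1.N2=(alive,v0) N1.N3=(alive,v0)
Op 5: N2 marks N1=suspect -> (suspect,v2)
Op 6: gossip N2<->N1 -> N2.N0=(alive,v0) N2.N1=(suspect,v2) N2.N2=(alive,v0) N2.N3=(alive,v0) | N1.N0=(alive,v0) N1.N1=(suspect,v2) N1.N2=(alive,v0) N1.N3=(alive,v0)
Op 7: N2 marks N3=suspect -> (suspect,v1)
Op 8: gossip N0<->N3 -> N0.N0=(alive,v0) N0.N1=(suspect,v1) N0.N2=(alive,v0) N0.N3=(alive,v0) | N3.N0=(alive,v0) N3.N1=(suspect,v1) N3.N2=(alive,v0) N3.N3=(alive,v0)
Op 9: N3 marks N2=suspect -> (suspect,v1)
Op 10: gossip N0<->N3 -> N0.N0=(alive,v0) N0.N1=(suspect,v1) N0.N2=(suspect,v1) N0.N3=(alive,v0) | N3.N0=(alive,v0) N3.N1=(suspect,v1) N3.N2=(suspect,v1) N3.N3=(alive,v0)

Answer: N0=alive,0 N1=suspect,1 N2=suspect,1 N3=alive,0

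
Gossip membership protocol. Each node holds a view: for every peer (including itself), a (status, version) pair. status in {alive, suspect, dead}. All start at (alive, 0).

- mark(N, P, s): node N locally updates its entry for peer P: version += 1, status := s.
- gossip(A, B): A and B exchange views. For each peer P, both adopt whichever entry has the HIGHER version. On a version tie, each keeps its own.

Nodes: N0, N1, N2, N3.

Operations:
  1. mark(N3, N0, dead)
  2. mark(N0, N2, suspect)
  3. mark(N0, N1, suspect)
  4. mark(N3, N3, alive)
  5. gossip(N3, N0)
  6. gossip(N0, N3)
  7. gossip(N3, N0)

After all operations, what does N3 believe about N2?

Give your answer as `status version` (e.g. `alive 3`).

Answer: suspect 1

Derivation:
Op 1: N3 marks N0=dead -> (dead,v1)
Op 2: N0 marks N2=suspect -> (suspect,v1)
Op 3: N0 marks N1=suspect -> (suspect,v1)
Op 4: N3 marks N3=alive -> (alive,v1)
Op 5: gossip N3<->N0 -> N3.N0=(dead,v1) N3.N1=(suspect,v1) N3.N2=(suspect,v1) N3.N3=(alive,v1) | N0.N0=(dead,v1) N0.N1=(suspect,v1) N0.N2=(suspect,v1) N0.N3=(alive,v1)
Op 6: gossip N0<->N3 -> N0.N0=(dead,v1) N0.N1=(suspect,v1) N0.N2=(suspect,v1) N0.N3=(alive,v1) | N3.N0=(dead,v1) N3.N1=(suspect,v1) N3.N2=(suspect,v1) N3.N3=(alive,v1)
Op 7: gossip N3<->N0 -> N3.N0=(dead,v1) N3.N1=(suspect,v1) N3.N2=(suspect,v1) N3.N3=(alive,v1) | N0.N0=(dead,v1) N0.N1=(suspect,v1) N0.N2=(suspect,v1) N0.N3=(alive,v1)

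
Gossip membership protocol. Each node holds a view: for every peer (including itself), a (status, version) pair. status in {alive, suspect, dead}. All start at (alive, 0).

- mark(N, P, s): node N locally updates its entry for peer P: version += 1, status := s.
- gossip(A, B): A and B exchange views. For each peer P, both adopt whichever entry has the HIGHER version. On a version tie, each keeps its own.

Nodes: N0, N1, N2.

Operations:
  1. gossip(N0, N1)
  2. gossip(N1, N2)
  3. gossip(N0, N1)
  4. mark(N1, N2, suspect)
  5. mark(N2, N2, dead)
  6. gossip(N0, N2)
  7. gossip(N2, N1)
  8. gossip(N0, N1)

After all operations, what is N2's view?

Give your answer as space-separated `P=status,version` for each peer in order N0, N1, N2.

Answer: N0=alive,0 N1=alive,0 N2=dead,1

Derivation:
Op 1: gossip N0<->N1 -> N0.N0=(alive,v0) N0.N1=(alive,v0) N0.N2=(alive,v0) | N1.N0=(alive,v0) N1.N1=(alive,v0) N1.N2=(alive,v0)
Op 2: gossip N1<->N2 -> N1.N0=(alive,v0) N1.N1=(alive,v0) N1.N2=(alive,v0) | N2.N0=(alive,v0) N2.N1=(alive,v0) N2.N2=(alive,v0)
Op 3: gossip N0<->N1 -> N0.N0=(alive,v0) N0.N1=(alive,v0) N0.N2=(alive,v0) | N1.N0=(alive,v0) N1.N1=(alive,v0) N1.N2=(alive,v0)
Op 4: N1 marks N2=suspect -> (suspect,v1)
Op 5: N2 marks N2=dead -> (dead,v1)
Op 6: gossip N0<->N2 -> N0.N0=(alive,v0) N0.N1=(alive,v0) N0.N2=(dead,v1) | N2.N0=(alive,v0) N2.N1=(alive,v0) N2.N2=(dead,v1)
Op 7: gossip N2<->N1 -> N2.N0=(alive,v0) N2.N1=(alive,v0) N2.N2=(dead,v1) | N1.N0=(alive,v0) N1.N1=(alive,v0) N1.N2=(suspect,v1)
Op 8: gossip N0<->N1 -> N0.N0=(alive,v0) N0.N1=(alive,v0) N0.N2=(dead,v1) | N1.N0=(alive,v0) N1.N1=(alive,v0) N1.N2=(suspect,v1)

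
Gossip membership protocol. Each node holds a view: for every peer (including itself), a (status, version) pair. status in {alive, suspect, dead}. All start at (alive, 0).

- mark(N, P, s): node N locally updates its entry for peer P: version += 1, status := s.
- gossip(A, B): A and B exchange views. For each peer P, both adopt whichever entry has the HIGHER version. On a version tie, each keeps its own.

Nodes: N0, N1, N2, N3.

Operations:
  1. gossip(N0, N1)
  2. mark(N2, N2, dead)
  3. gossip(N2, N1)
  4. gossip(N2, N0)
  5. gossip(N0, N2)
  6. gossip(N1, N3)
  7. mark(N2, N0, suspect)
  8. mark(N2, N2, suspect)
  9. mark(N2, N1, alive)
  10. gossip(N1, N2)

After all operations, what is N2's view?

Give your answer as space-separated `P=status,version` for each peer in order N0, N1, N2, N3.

Op 1: gossip N0<->N1 -> N0.N0=(alive,v0) N0.N1=(alive,v0) N0.N2=(alive,v0) N0.N3=(alive,v0) | N1.N0=(alive,v0) N1.N1=(alive,v0) N1.N2=(alive,v0) N1.N3=(alive,v0)
Op 2: N2 marks N2=dead -> (dead,v1)
Op 3: gossip N2<->N1 -> N2.N0=(alive,v0) N2.N1=(alive,v0) N2.N2=(dead,v1) N2.N3=(alive,v0) | N1.N0=(alive,v0) N1.N1=(alive,v0) N1.N2=(dead,v1) N1.N3=(alive,v0)
Op 4: gossip N2<->N0 -> N2.N0=(alive,v0) N2.N1=(alive,v0) N2.N2=(dead,v1) N2.N3=(alive,v0) | N0.N0=(alive,v0) N0.N1=(alive,v0) N0.N2=(dead,v1) N0.N3=(alive,v0)
Op 5: gossip N0<->N2 -> N0.N0=(alive,v0) N0.N1=(alive,v0) N0.N2=(dead,v1) N0.N3=(alive,v0) | N2.N0=(alive,v0) N2.N1=(alive,v0) N2.N2=(dead,v1) N2.N3=(alive,v0)
Op 6: gossip N1<->N3 -> N1.N0=(alive,v0) N1.N1=(alive,v0) N1.N2=(dead,v1) N1.N3=(alive,v0) | N3.N0=(alive,v0) N3.N1=(alive,v0) N3.N2=(dead,v1) N3.N3=(alive,v0)
Op 7: N2 marks N0=suspect -> (suspect,v1)
Op 8: N2 marks N2=suspect -> (suspect,v2)
Op 9: N2 marks N1=alive -> (alive,v1)
Op 10: gossip N1<->N2 -> N1.N0=(suspect,v1) N1.N1=(alive,v1) N1.N2=(suspect,v2) N1.N3=(alive,v0) | N2.N0=(suspect,v1) N2.N1=(alive,v1) N2.N2=(suspect,v2) N2.N3=(alive,v0)

Answer: N0=suspect,1 N1=alive,1 N2=suspect,2 N3=alive,0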